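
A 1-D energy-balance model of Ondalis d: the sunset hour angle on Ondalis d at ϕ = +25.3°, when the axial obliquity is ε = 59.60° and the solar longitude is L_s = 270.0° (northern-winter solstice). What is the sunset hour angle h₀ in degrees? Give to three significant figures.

Solar declination: sin δ = sin ε · sin L_s = sin 59.60° × sin 270.0° = -0.86251, so δ = -59.600°.
cos h₀ = −tan ϕ · tan δ = −tan(+25.3°) × tan(-59.600°) = 0.8057, so h₀ = 0.6340 rad = 36.32°.

h₀ = 36.3°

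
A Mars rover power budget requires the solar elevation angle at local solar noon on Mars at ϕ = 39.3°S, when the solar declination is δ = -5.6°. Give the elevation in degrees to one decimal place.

56.3°

At local noon the hour angle is zero, so the zenith angle equals |ϕ − δ| = |-39.3° − (-5.600°)| = 33.700°.
Elevation = 90° − 33.700° = 56.3°.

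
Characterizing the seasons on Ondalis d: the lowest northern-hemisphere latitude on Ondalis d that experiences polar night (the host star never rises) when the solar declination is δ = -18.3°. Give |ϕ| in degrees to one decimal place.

Polar night requires cos h₀ = −tan ϕ tan δ ≥ 1, i.e. tan ϕ tan δ ≤ −1.
The boundary is |tan ϕ| · |tan δ| = 1, so |ϕ| = 90° − |δ| = 90° − 18.3° = 71.7° in the northern hemisphere.

|ϕ| = 71.7°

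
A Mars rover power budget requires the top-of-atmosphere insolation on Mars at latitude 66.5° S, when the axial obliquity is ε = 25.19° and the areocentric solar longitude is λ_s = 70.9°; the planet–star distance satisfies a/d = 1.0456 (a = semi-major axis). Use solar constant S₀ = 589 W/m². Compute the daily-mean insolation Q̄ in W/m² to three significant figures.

Q̄ ≈ 0.00 W/m²

sin δ = sin 25.19° × sin 70.9° = 0.40219, so δ = +23.715°.
cos H₀ = −tan(-66.5°) tan(+23.715°) = 1.0103 ≥ 1 ⇒ polar night, H₀ = 0 and Q̄ = 0.
Inverse-square distance factor (a/d)² = 1.0456² = 1.093279.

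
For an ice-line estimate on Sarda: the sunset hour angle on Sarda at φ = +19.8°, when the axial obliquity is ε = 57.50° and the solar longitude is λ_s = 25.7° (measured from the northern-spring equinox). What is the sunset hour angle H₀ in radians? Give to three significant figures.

H₀ = 1.71 rad

Solar declination: sin δ = sin ε · sin λ_s = sin 57.50° × sin 25.7° = 0.36574, so δ = +21.453°.
cos H₀ = −tan φ · tan δ = −tan(+19.8°) × tan(+21.453°) = -0.1415, so H₀ = 1.7128 rad = 98.13°.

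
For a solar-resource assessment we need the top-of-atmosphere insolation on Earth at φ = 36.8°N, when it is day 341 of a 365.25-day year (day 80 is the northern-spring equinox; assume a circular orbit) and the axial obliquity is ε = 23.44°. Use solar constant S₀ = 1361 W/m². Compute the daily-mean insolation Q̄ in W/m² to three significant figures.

Q̄ ≈ 178 W/m²

Solar longitude: λ_s = 360° × (341 − 80)/365.25 = 257.248°.
sin δ = sin 23.44° × sin 257.248° = -0.38798, so δ = -22.829°.
cos H₀ = −tan(+36.8°) tan(-22.829°) = 0.3149, H₀ = 1.2504 rad.
Bracket: H₀ sin φ sin δ + cos φ cos δ sin H₀ = 1.2504×0.59902×-0.38798 + 0.80073×0.92167×0.94912 = -0.290603 + 0.700459 = 0.409856.
Q̄ = (S₀/π) × [bracket] = (1361/π) × 0.409856 = 177.6 W/m².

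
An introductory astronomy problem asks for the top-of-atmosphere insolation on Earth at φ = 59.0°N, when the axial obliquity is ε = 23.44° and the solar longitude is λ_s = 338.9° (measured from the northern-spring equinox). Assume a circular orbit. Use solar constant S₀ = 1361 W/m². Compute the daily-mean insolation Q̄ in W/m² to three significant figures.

Q̄ ≈ 144 W/m²

Solar declination: sin δ = sin ε · sin λ_s = sin 23.44° × sin 338.9° = -0.14320, so δ = -8.233°.
cos H₀ = −tan(+59.0°) tan(-8.233°) = 0.2408, H₀ = 1.3276 rad.
Bracket: H₀ sin φ sin δ + cos φ cos δ sin H₀ = 1.3276×0.85717×-0.14320 + 0.51504×0.98969×0.97057 = -0.162959 + 0.494729 = 0.331770.
Q̄ = (S₀/π) × [bracket] = (1361/π) × 0.331770 = 143.7 W/m².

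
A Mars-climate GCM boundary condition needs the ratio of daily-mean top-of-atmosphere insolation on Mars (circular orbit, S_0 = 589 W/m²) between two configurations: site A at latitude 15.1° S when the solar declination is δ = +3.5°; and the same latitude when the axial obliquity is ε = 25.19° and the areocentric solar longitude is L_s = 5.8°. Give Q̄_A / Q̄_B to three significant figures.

Q̄_A / Q̄_B ≈ 0.991

— Configuration A (ϕ=-15.1°):
cos h₀ = −tan(-15.1°) tan(+3.500°) = 0.0165, h₀ = 1.5543 rad.
Bracket: h₀ sin ϕ sin δ + cos ϕ cos δ sin h₀ = 1.5543×-0.26050×0.06105 + 0.96547×0.99813×0.99986 = -0.024719 + 0.963530 = 0.938811.
Q̄ = (S_0/π) × [bracket] = (589/π) × 0.938811 = 176.01 W/m².
— Configuration B (ϕ=-15.1°):
sin δ = sin 25.19° × sin 5.8° = 0.04301, so δ = +2.465°.
cos h₀ = −tan(-15.1°) tan(+2.465°) = 0.0116, h₀ = 1.5592 rad.
Bracket: h₀ sin ϕ sin δ + cos ϕ cos δ sin h₀ = 1.5592×-0.26050×0.04301 + 0.96547×0.99907×0.99993 = -0.017469 + 0.964505 = 0.947036.
Q̄ = (S_0/π) × [bracket] = (589/π) × 0.947036 = 177.55 W/m².
Ratio Q̄_A / Q̄_B = 176.01 / 177.55 = 0.9913.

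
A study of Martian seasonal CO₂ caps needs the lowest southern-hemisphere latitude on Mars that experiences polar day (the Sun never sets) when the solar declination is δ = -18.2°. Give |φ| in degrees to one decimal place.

|φ| = 71.8°

Polar day requires cos H₀ = −tan φ tan δ ≤ −1, i.e. tan φ tan δ ≥ 1.
The boundary is |tan φ| · |tan δ| = 1, so |φ| = 90° − |δ| = 90° − 18.2° = 71.8° in the southern hemisphere.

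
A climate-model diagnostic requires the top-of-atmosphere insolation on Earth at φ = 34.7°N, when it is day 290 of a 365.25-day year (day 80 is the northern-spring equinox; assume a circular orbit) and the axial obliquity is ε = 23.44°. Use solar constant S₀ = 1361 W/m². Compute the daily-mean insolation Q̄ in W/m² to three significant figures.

Q̄ ≈ 283 W/m²

Solar longitude: λ_s = 360° × (290 − 80)/365.25 = 206.982°.
sin δ = sin 23.44° × sin 206.982° = -0.18048, so δ = -10.398°.
cos H₀ = −tan(+34.7°) tan(-10.398°) = 0.1271, H₀ = 1.4434 rad.
Bracket: H₀ sin φ sin δ + cos φ cos δ sin H₀ = 1.4434×0.56928×-0.18048 + 0.82214×0.98358×0.99190 = -0.148300 + 0.802090 = 0.653790.
Q̄ = (S₀/π) × [bracket] = (1361/π) × 0.653790 = 283.2 W/m².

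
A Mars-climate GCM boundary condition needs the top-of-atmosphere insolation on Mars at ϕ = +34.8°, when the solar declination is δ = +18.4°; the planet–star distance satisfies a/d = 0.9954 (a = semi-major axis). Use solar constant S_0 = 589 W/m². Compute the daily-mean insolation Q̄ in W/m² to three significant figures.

Q̄ ≈ 201 W/m²

cos h₀ = −tan(+34.8°) tan(+18.400°) = -0.2312, h₀ = 1.8041 rad.
Bracket: h₀ sin ϕ sin δ + cos ϕ cos δ sin h₀ = 1.8041×0.57071×0.31565 + 0.82115×0.94888×0.97291 = 0.324999 + 0.758065 = 1.083064.
Inverse-square distance factor (a/d)² = 0.9954² = 0.990821.
Q̄ = (S_0/π) × 0.990821 × [bracket] = (589/π) × 0.990821 × 1.083064 = 201.2 W/m².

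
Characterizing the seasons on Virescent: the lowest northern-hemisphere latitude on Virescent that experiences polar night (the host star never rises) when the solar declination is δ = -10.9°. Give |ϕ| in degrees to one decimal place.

|ϕ| = 79.1°

Polar night requires cos h₀ = −tan ϕ tan δ ≥ 1, i.e. tan ϕ tan δ ≤ −1.
The boundary is |tan ϕ| · |tan δ| = 1, so |ϕ| = 90° − |δ| = 90° − 10.9° = 79.1° in the northern hemisphere.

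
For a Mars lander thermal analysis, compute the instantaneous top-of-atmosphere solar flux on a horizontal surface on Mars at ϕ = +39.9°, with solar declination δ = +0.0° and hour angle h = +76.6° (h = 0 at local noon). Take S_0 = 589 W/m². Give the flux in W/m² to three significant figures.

cos θ_z = sin ϕ sin δ + cos ϕ cos δ cos h = 0.000000 + 0.177789 = 0.177789.
Flux = S_0 · cos θ_z = 589 × 0.177789 = 104.7 W/m².

105 W/m²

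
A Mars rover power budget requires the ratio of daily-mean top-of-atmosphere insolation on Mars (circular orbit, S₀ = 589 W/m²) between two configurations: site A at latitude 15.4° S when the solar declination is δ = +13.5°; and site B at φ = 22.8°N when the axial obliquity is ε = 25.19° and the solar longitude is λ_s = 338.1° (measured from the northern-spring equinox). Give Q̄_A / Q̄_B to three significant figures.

Q̄_A / Q̄_B ≈ 1.03

— Configuration A (φ=-15.4°):
cos H₀ = −tan(-15.4°) tan(+13.500°) = 0.0661, H₀ = 1.5046 rad.
Bracket: H₀ sin φ sin δ + cos φ cos δ sin H₀ = 1.5046×-0.26556×0.23345 + 0.96410×0.97237×0.99781 = -0.093278 + 0.935409 = 0.842131.
Q̄ = (S₀/π) × [bracket] = (589/π) × 0.842131 = 157.89 W/m².
— Configuration B (φ=+22.8°):
Solar declination: sin δ = sin ε · sin λ_s = sin 25.19° × sin 338.1° = -0.15875, so δ = -9.134°.
cos H₀ = −tan(+22.8°) tan(-9.134°) = 0.0676, H₀ = 1.5032 rad.
Bracket: H₀ sin φ sin δ + cos φ cos δ sin H₀ = 1.5032×0.38752×-0.15875 + 0.92186×0.98732×0.99771 = -0.092475 + 0.908087 = 0.815612.
Q̄ = (S₀/π) × [bracket] = (589/π) × 0.815612 = 152.91 W/m².
Ratio Q̄_A / Q̄_B = 157.89 / 152.91 = 1.033.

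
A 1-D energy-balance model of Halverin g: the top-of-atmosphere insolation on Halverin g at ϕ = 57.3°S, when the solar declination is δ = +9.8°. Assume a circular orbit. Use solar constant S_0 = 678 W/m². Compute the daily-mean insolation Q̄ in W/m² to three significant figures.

cos h₀ = −tan(-57.3°) tan(+9.800°) = 0.2691, h₀ = 1.2984 rad.
Bracket: h₀ sin ϕ sin δ + cos ϕ cos δ sin h₀ = 1.2984×-0.84151×0.17021 + 0.54024×0.98541×0.96312 = -0.185974 + 0.512725 = 0.326751.
Q̄ = (S_0/π) × [bracket] = (678/π) × 0.326751 = 70.52 W/m².

Q̄ ≈ 70.5 W/m²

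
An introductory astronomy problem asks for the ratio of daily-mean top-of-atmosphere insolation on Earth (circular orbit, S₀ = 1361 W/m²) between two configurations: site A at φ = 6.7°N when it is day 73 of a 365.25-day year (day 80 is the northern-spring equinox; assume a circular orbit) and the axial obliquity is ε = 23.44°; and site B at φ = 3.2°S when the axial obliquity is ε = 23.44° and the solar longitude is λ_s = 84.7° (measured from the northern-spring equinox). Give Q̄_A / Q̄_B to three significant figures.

— Configuration A (φ=+6.7°):
Solar longitude: λ_s = 360° × (73 − 80)/365.25 = -6.899°, i.e. -6.899° + 360° = 353.101°.
sin δ = sin 23.44° × sin 353.101° = -0.04778, so δ = -2.739°.
cos H₀ = −tan(+6.7°) tan(-2.739°) = 0.0056, H₀ = 1.5652 rad.
Bracket: H₀ sin φ sin δ + cos φ cos δ sin H₀ = 1.5652×0.11667×-0.04778 + 0.99317×0.99886×0.99998 = -0.008725 + 0.992018 = 0.983293.
Q̄ = (S₀/π) × [bracket] = (1361/π) × 0.983293 = 425.98 W/m².
— Configuration B (φ=-3.2°):
Solar declination: sin δ = sin ε · sin λ_s = sin 23.44° × sin 84.7° = 0.39609, so δ = +23.334°.
cos H₀ = −tan(-3.2°) tan(+23.334°) = 0.0241, H₀ = 1.5467 rad.
Bracket: H₀ sin φ sin δ + cos φ cos δ sin H₀ = 1.5467×-0.05582×0.39609 + 0.99844×0.91821×0.99971 = -0.034197 + 0.916512 = 0.882315.
Q̄ = (S₀/π) × [bracket] = (1361/π) × 0.882315 = 382.24 W/m².
Ratio Q̄_A / Q̄_B = 425.98 / 382.24 = 1.114.

Q̄_A / Q̄_B ≈ 1.11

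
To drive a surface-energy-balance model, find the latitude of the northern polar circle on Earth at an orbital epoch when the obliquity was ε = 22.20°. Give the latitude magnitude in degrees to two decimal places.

The polar circle is the lowest latitude that experiences at least one full rotation of continuous daylight at the northern-summer solstice; it lies at |φ| = 90° − ε = 90° − 22.20° = 67.80°.

67.80°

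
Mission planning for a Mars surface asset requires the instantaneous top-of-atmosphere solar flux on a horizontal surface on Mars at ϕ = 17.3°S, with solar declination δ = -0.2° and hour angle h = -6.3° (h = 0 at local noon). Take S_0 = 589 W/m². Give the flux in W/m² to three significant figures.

cos θ_z = sin ϕ sin δ + cos ϕ cos δ cos h = 0.001038 + 0.948989 = 0.950027.
Flux = S_0 · cos θ_z = 589 × 0.950027 = 559.6 W/m².

560 W/m²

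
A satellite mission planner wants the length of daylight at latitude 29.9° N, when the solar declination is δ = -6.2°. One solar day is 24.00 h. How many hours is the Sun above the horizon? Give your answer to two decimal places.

11.52 h

cos h₀ = −tan ϕ · tan δ = −tan(+29.9°) × tan(-6.200°) = 0.0625, so h₀ = 1.5083 rad = 86.42°.
Daylight = 2h₀/(2π) × 24.00 h = (1.5083/π) × 24.00 = 11.52 h.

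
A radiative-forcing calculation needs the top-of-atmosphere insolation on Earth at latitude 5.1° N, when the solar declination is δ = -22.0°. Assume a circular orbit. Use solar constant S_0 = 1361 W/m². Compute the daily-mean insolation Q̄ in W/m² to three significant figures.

cos h₀ = −tan(+5.1°) tan(-22.000°) = 0.0361, h₀ = 1.5347 rad.
Bracket: h₀ sin ϕ sin δ + cos ϕ cos δ sin h₀ = 1.5347×0.08889×-0.37461 + 0.99604×0.92718×0.99935 = -0.051104 + 0.922908 = 0.871804.
Q̄ = (S_0/π) × [bracket] = (1361/π) × 0.871804 = 377.7 W/m².

Q̄ ≈ 378 W/m²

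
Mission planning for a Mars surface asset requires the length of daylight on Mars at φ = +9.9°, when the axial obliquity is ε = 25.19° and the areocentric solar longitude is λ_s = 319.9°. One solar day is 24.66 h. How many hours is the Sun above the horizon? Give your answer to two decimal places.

11.94 h

sin δ = sin 25.19° × sin 319.9° = -0.27415, so δ = -15.912°.
cos H₀ = −tan φ · tan δ = −tan(+9.9°) × tan(-15.912°) = 0.0498, so H₀ = 1.5210 rad = 87.15°.
Daylight = 2H₀/(2π) × 24.66 h = (1.5210/π) × 24.66 = 11.94 h.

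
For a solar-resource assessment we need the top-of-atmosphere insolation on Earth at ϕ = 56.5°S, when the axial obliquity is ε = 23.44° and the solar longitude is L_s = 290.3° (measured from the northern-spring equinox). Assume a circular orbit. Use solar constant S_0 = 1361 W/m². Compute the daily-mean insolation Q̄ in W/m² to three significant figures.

Solar declination: sin δ = sin ε · sin L_s = sin 23.44° × sin 290.3° = -0.37308, so δ = -21.906°.
cos h₀ = −tan(-56.5°) tan(-21.906°) = -0.6075, h₀ = 2.2237 rad.
Bracket: h₀ sin ϕ sin δ + cos ϕ cos δ sin h₀ = 2.2237×-0.83389×-0.37308 + 0.55194×0.92780×0.79430 = 0.691810 + 0.406753 = 1.098563.
Q̄ = (S_0/π) × [bracket] = (1361/π) × 1.098563 = 475.9 W/m².

Q̄ ≈ 476 W/m²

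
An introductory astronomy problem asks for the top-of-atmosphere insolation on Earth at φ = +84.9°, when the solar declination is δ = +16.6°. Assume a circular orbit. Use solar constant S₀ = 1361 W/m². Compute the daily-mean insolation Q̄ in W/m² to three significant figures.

Q̄ ≈ 387 W/m²

cos H₀ = −tan(+84.9°) tan(+16.600°) = -3.3403 ≤ −1 ⇒ polar day, H₀ = π.
Bracket: H₀ sin φ sin δ + cos φ cos δ sin H₀ = 3.1416×0.99604×0.28569 + 0.08889×0.95832×0.00000 = 0.893970 + 0.000000 = 0.893970.
Q̄ = (S₀/π) × [bracket] = (1361/π) × 0.893970 = 387.3 W/m².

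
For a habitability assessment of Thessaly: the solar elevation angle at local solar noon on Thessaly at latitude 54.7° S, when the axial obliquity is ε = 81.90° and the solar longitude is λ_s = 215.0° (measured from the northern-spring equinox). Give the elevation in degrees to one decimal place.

69.9°

Solar declination: sin δ = sin ε · sin λ_s = sin 81.90° × sin 215.0° = -0.56785, so δ = -34.601°.
At local noon the hour angle is zero, so the zenith angle equals |φ − δ| = |-54.7° − (-34.601°)| = 20.099°.
Elevation = 90° − 20.099° = 69.9°.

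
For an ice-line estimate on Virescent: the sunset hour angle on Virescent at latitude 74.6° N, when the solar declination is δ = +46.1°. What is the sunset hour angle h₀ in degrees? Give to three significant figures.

h₀ = 180°

Sunrise equation: cos h₀ = −tan ϕ · tan δ = -3.7726 ≤ −1, so the host star never sets (polar day) and h₀ = π.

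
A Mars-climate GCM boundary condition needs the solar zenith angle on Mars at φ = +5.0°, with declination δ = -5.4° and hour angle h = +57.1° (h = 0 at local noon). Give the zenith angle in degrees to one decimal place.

θ_z = 58.0°

cos θ_z = sin φ sin δ + cos φ cos δ cos h = -0.008202 + 0.538706 = 0.530504.
θ_z = arccos(0.530504) = 58.0°.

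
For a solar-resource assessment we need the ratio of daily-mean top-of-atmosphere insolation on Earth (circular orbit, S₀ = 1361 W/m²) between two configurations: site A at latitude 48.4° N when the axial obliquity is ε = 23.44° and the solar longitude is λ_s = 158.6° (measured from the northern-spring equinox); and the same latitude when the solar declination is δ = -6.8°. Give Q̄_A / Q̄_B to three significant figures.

— Configuration A (φ=+48.4°):
Solar declination: sin δ = sin ε · sin λ_s = sin 23.44° × sin 158.6° = 0.14514, so δ = +8.346°.
cos H₀ = −tan(+48.4°) tan(+8.346°) = -0.1652, H₀ = 1.7368 rad.
Bracket: H₀ sin φ sin δ + cos φ cos δ sin H₀ = 1.7368×0.74780×0.14514 + 0.66393×0.98941×0.98626 = 0.188505 + 0.647873 = 0.836378.
Q̄ = (S₀/π) × [bracket] = (1361/π) × 0.836378 = 362.34 W/m².
— Configuration B (φ=+48.4°):
cos H₀ = −tan(+48.4°) tan(-6.800°) = 0.1343, H₀ = 1.4361 rad.
Bracket: H₀ sin φ sin δ + cos φ cos δ sin H₀ = 1.4361×0.74780×-0.11840 + 0.66393×0.99297×0.99094 = -0.127152 + 0.653290 = 0.526138.
Q̄ = (S₀/π) × [bracket] = (1361/π) × 0.526138 = 227.93 W/m².
Ratio Q̄_A / Q̄_B = 362.34 / 227.93 = 1.590.

Q̄_A / Q̄_B ≈ 1.59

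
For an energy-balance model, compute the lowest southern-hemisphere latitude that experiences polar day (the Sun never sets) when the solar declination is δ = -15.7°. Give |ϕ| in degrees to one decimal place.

Polar day requires cos h₀ = −tan ϕ tan δ ≤ −1, i.e. tan ϕ tan δ ≥ 1.
The boundary is |tan ϕ| · |tan δ| = 1, so |ϕ| = 90° − |δ| = 90° − 15.7° = 74.3° in the southern hemisphere.

|ϕ| = 74.3°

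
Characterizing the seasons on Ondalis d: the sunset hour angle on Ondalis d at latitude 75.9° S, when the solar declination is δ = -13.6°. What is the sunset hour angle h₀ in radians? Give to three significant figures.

h₀ = 2.87 rad

cos h₀ = −tan ϕ · tan δ = −tan(-75.9°) × tan(-13.600°) = -0.9631, so h₀ = 2.8693 rad = 164.40°.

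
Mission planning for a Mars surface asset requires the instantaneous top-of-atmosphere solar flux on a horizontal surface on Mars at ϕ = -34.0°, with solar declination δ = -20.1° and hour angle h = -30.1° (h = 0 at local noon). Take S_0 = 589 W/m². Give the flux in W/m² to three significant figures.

cos θ_z = sin ϕ sin δ + cos ϕ cos δ cos h = 0.192172 + 0.673559 = 0.865731.
Flux = S_0 · cos θ_z = 589 × 0.865731 = 509.9 W/m².

510 W/m²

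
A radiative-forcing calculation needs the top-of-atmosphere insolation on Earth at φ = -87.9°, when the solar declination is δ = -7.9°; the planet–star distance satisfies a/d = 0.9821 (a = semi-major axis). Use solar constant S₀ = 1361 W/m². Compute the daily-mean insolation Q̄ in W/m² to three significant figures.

cos H₀ = −tan(-87.9°) tan(-7.900°) = -3.7842 ≤ −1 ⇒ polar day, H₀ = π.
Bracket: H₀ sin φ sin δ + cos φ cos δ sin H₀ = 3.1416×-0.99933×-0.13744 + 0.03664×0.99051×0.00000 = 0.431492 + 0.000000 = 0.431492.
Inverse-square distance factor (a/d)² = 0.9821² = 0.964520.
Q̄ = (S₀/π) × 0.964520 × [bracket] = (1361/π) × 0.964520 × 0.431492 = 180.3 W/m².

Q̄ ≈ 180 W/m²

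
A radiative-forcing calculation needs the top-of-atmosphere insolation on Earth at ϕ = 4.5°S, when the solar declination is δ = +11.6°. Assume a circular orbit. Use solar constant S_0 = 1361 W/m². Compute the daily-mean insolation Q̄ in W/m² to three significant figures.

cos h₀ = −tan(-4.5°) tan(+11.600°) = 0.0162, h₀ = 1.5546 rad.
Bracket: h₀ sin ϕ sin δ + cos ϕ cos δ sin h₀ = 1.5546×-0.07846×0.20108 + 0.99692×0.97958×0.99987 = -0.024527 + 0.976436 = 0.951909.
Q̄ = (S_0/π) × [bracket] = (1361/π) × 0.951909 = 412.4 W/m².

Q̄ ≈ 412 W/m²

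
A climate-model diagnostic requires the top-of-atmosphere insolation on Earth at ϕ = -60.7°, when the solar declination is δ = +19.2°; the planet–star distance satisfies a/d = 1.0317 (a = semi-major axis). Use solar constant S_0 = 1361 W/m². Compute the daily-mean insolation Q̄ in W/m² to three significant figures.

cos h₀ = −tan(-60.7°) tan(+19.200°) = 0.6206, h₀ = 0.9014 rad.
Bracket: h₀ sin ϕ sin δ + cos ϕ cos δ sin h₀ = 0.9014×-0.87207×0.32887 + 0.48938×0.94438×0.78417 = -0.258519 + 0.362413 = 0.103894.
Inverse-square distance factor (a/d)² = 1.0317² = 1.064405.
Q̄ = (S_0/π) × 1.064405 × [bracket] = (1361/π) × 1.064405 × 0.103894 = 47.91 W/m².

Q̄ ≈ 47.9 W/m²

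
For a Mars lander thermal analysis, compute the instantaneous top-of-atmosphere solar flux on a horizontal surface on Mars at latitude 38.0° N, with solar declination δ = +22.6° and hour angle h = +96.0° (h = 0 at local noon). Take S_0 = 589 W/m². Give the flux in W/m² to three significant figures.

94.6 W/m²

cos θ_z = sin ϕ sin δ + cos ϕ cos δ cos h = 0.236596 + -0.076044 = 0.160552.
Flux = S_0 · cos θ_z = 589 × 0.160552 = 94.57 W/m².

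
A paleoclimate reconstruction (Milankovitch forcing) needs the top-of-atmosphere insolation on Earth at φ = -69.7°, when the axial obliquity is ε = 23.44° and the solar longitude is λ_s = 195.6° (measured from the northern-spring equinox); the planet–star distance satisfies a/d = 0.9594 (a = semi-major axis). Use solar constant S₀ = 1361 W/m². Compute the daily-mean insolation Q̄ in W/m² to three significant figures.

Solar declination: sin δ = sin ε · sin λ_s = sin 23.44° × sin 195.6° = -0.10697, so δ = -6.141°.
cos H₀ = −tan(-69.7°) tan(-6.141°) = -0.2909, H₀ = 1.8659 rad.
Bracket: H₀ sin φ sin δ + cos φ cos δ sin H₀ = 1.8659×-0.93789×-0.10697 + 0.34694×0.99426×0.95677 = 0.187198 + 0.330036 = 0.517234.
Inverse-square distance factor (a/d)² = 0.9594² = 0.920448.
Q̄ = (S₀/π) × 0.920448 × [bracket] = (1361/π) × 0.920448 × 0.517234 = 206.3 W/m².

Q̄ ≈ 206 W/m²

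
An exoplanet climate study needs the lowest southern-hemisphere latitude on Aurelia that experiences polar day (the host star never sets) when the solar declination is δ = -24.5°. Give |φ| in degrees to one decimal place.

Polar day requires cos H₀ = −tan φ tan δ ≤ −1, i.e. tan φ tan δ ≥ 1.
The boundary is |tan φ| · |tan δ| = 1, so |φ| = 90° − |δ| = 90° − 24.5° = 65.5° in the southern hemisphere.

|φ| = 65.5°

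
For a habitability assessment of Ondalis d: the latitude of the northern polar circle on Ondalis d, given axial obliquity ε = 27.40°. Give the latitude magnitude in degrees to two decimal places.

62.60°

The polar circle is the lowest latitude that experiences at least one full rotation of continuous daylight at the northern-summer solstice; it lies at |φ| = 90° − ε = 90° − 27.40° = 62.60°.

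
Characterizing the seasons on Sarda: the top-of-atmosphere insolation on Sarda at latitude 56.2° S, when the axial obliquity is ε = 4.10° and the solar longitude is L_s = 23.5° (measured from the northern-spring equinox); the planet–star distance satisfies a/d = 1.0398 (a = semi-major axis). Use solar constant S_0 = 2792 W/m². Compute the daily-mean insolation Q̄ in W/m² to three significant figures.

Q̄ ≈ 499 W/m²

Solar declination: sin δ = sin ε · sin L_s = sin 4.10° × sin 23.5° = 0.02851, so δ = +1.634°.
cos h₀ = −tan(-56.2°) tan(+1.634°) = 0.0426, h₀ = 1.5282 rad.
Bracket: h₀ sin ϕ sin δ + cos ϕ cos δ sin h₀ = 1.5282×-0.83098×0.02851 + 0.55630×0.99959×0.99909 = -0.036205 + 0.555566 = 0.519361.
Inverse-square distance factor (a/d)² = 1.0398² = 1.081184.
Q̄ = (S_0/π) × 1.081184 × [bracket] = (2792/π) × 1.081184 × 0.519361 = 499.0 W/m².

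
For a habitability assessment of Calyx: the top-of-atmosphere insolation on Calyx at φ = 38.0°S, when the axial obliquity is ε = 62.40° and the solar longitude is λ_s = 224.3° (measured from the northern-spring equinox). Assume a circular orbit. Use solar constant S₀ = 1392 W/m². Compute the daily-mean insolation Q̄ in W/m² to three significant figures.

Solar declination: sin δ = sin ε · sin λ_s = sin 62.40° × sin 224.3° = -0.61894, so δ = -38.239°.
cos H₀ = −tan(-38.0°) tan(-38.239°) = -0.6157, H₀ = 2.2340 rad.
Bracket: H₀ sin φ sin δ + cos φ cos δ sin H₀ = 2.2340×-0.61566×-0.61894 + 0.78801×0.78544×0.78801 = 0.851280 + 0.487727 = 1.339007.
Q̄ = (S₀/π) × [bracket] = (1392/π) × 1.339007 = 593.3 W/m².

Q̄ ≈ 593 W/m²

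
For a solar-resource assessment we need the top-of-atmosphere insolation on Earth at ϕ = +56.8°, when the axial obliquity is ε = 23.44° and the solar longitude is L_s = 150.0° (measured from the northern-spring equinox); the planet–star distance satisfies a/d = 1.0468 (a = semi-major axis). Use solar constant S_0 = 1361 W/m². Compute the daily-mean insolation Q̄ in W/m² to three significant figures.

Q̄ ≈ 391 W/m²

Solar declination: sin δ = sin ε · sin L_s = sin 23.44° × sin 150.0° = 0.19889, so δ = +11.472°.
cos h₀ = −tan(+56.8°) tan(+11.472°) = -0.3101, h₀ = 1.8861 rad.
Bracket: h₀ sin ϕ sin δ + cos ϕ cos δ sin h₀ = 1.8861×0.83676×0.19889 + 0.54756×0.98002×0.95069 = 0.313891 + 0.510159 = 0.824050.
Inverse-square distance factor (a/d)² = 1.0468² = 1.095790.
Q̄ = (S_0/π) × 1.095790 × [bracket] = (1361/π) × 1.095790 × 0.824050 = 391.2 W/m².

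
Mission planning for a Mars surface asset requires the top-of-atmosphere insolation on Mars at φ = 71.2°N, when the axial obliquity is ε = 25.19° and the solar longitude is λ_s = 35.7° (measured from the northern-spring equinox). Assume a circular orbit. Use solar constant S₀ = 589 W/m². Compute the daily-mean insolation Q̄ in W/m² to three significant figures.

Q̄ ≈ 145 W/m²

Solar declination: sin δ = sin ε · sin λ_s = sin 25.19° × sin 35.7° = 0.24837, so δ = +14.381°.
cos H₀ = −tan(+71.2°) tan(+14.381°) = -0.7532, H₀ = 2.4237 rad.
Bracket: H₀ sin φ sin δ + cos φ cos δ sin H₀ = 2.4237×0.94665×0.24837 + 0.32227×0.96867×0.65782 = 0.569859 + 0.205354 = 0.775213.
Q̄ = (S₀/π) × [bracket] = (589/π) × 0.775213 = 145.3 W/m².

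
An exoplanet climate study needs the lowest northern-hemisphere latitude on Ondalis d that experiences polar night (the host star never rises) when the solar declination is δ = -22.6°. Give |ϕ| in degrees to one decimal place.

|ϕ| = 67.4°

Polar night requires cos h₀ = −tan ϕ tan δ ≥ 1, i.e. tan ϕ tan δ ≤ −1.
The boundary is |tan ϕ| · |tan δ| = 1, so |ϕ| = 90° − |δ| = 90° − 22.6° = 67.4° in the northern hemisphere.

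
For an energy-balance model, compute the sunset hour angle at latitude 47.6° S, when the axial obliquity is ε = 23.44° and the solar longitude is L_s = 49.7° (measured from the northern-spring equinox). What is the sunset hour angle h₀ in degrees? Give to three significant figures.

h₀ = 69.6°

Solar declination: sin δ = sin ε · sin L_s = sin 23.44° × sin 49.7° = 0.30338, so δ = +17.661°.
cos h₀ = −tan ϕ · tan δ = −tan(-47.6°) × tan(+17.661°) = 0.3487, so h₀ = 1.2146 rad = 69.59°.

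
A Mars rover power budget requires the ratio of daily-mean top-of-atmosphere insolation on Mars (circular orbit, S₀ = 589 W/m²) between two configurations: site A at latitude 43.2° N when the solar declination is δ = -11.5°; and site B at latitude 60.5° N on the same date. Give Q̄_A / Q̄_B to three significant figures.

Q̄_A / Q̄_B ≈ 2.12

— Configuration A (φ=+43.2°):
cos H₀ = −tan(+43.2°) tan(-11.500°) = 0.1911, H₀ = 1.3786 rad.
Bracket: H₀ sin φ sin δ + cos φ cos δ sin H₀ = 1.3786×0.68455×-0.19937 + 0.72897×0.97992×0.98158 = -0.188150 + 0.701174 = 0.513024.
Q̄ = (S₀/π) × [bracket] = (589/π) × 0.513024 = 96.184 W/m².
— Configuration B (φ=+60.5°):
cos H₀ = −tan(+60.5°) tan(-11.500°) = 0.3596, H₀ = 1.2030 rad.
Bracket: H₀ sin φ sin δ + cos φ cos δ sin H₀ = 1.2030×0.87036×-0.19937 + 0.49242×0.97992×0.93311 = -0.208749 + 0.450256 = 0.241507.
Q̄ = (S₀/π) × [bracket] = (589/π) × 0.241507 = 45.279 W/m².
Ratio Q̄_A / Q̄_B = 96.184 / 45.279 = 2.124.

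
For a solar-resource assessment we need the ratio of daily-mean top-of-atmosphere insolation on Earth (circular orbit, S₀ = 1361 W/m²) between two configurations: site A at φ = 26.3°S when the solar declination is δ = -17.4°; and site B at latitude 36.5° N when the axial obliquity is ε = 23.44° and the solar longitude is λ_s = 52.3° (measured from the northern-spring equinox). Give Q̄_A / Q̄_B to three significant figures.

— Configuration A (φ=-26.3°):
cos H₀ = −tan(-26.3°) tan(-17.400°) = -0.1549, H₀ = 1.7263 rad.
Bracket: H₀ sin φ sin δ + cos φ cos δ sin H₀ = 1.7263×-0.44307×-0.29904 + 0.89649×0.95424×0.98793 = 0.228727 + 0.845141 = 1.073868.
Q̄ = (S₀/π) × [bracket] = (1361/π) × 1.073868 = 465.22 W/m².
— Configuration B (φ=+36.5°):
Solar declination: sin δ = sin ε · sin λ_s = sin 23.44° × sin 52.3° = 0.31474, so δ = +18.345°.
cos H₀ = −tan(+36.5°) tan(+18.345°) = -0.2454, H₀ = 1.8187 rad.
Bracket: H₀ sin φ sin δ + cos φ cos δ sin H₀ = 1.8187×0.59482×0.31474 + 0.80386×0.94918×0.96943 = 0.340485 + 0.739683 = 1.080168.
Q̄ = (S₀/π) × [bracket] = (1361/π) × 1.080168 = 467.95 W/m².
Ratio Q̄_A / Q̄_B = 465.22 / 467.95 = 0.9942.

Q̄_A / Q̄_B ≈ 0.994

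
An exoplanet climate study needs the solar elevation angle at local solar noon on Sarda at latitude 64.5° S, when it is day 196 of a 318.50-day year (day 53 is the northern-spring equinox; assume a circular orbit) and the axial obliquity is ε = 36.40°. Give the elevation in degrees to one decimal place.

Solar longitude: λ_s = 360° × (196 − 53)/318.50 = 161.633°.
sin δ = sin 36.40° × sin 161.633° = 0.18699, so δ = +10.777°.
At local noon the hour angle is zero, so the zenith angle equals |φ − δ| = |-64.5° − (+10.777°)| = 75.277°.
Elevation = 90° − 75.277° = 14.7°.

14.7°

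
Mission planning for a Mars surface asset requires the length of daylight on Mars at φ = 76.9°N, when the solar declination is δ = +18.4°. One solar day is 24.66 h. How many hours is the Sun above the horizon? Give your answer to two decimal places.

24.66 h

Sunrise equation: cos H₀ = −tan φ · tan δ = -1.4295 ≤ −1, so the Sun never sets (polar day) and H₀ = π.
Daylight = 2H₀/(2π) × 24.66 h = (3.1416/π) × 24.66 = 24.66 h.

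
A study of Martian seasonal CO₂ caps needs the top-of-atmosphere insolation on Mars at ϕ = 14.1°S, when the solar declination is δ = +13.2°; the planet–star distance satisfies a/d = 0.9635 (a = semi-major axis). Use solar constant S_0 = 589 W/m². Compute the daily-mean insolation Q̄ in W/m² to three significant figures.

cos h₀ = −tan(-14.1°) tan(+13.200°) = 0.0589, h₀ = 1.5118 rad.
Bracket: h₀ sin ϕ sin δ + cos ϕ cos δ sin h₀ = 1.5118×-0.24362×0.22835 + 0.96987×0.97358×0.99826 = -0.084102 + 0.942603 = 0.858501.
Inverse-square distance factor (a/d)² = 0.9635² = 0.928332.
Q̄ = (S_0/π) × 0.928332 × [bracket] = (589/π) × 0.928332 × 0.858501 = 149.4 W/m².

Q̄ ≈ 149 W/m²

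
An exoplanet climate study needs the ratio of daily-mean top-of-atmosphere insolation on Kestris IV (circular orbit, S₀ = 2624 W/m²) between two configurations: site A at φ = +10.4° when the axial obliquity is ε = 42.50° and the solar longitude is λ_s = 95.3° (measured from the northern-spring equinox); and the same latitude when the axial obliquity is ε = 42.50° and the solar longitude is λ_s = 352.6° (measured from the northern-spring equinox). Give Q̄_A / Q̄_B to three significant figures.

Q̄_A / Q̄_B ≈ 0.972

— Configuration A (φ=+10.4°):
Solar declination: sin δ = sin ε · sin λ_s = sin 42.50° × sin 95.3° = 0.67270, so δ = +42.276°.
cos H₀ = −tan(+10.4°) tan(+42.276°) = -0.1669, H₀ = 1.7384 rad.
Bracket: H₀ sin φ sin δ + cos φ cos δ sin H₀ = 1.7384×0.18052×0.67270 + 0.98357×0.73991×0.98598 = 0.211104 + 0.717550 = 0.928654.
Q̄ = (S₀/π) × [bracket] = (2624/π) × 0.928654 = 775.65 W/m².
— Configuration B (φ=+10.4°):
Solar declination: sin δ = sin ε · sin λ_s = sin 42.50° × sin 352.6° = -0.08701, so δ = -4.992°.
cos H₀ = −tan(+10.4°) tan(-4.992°) = 0.0160, H₀ = 1.5548 rad.
Bracket: H₀ sin φ sin δ + cos φ cos δ sin H₀ = 1.5548×0.18052×-0.08701 + 0.98357×0.99621×0.99987 = -0.024421 + 0.979715 = 0.955294.
Q̄ = (S₀/π) × [bracket] = (2624/π) × 0.955294 = 797.90 W/m².
Ratio Q̄_A / Q̄_B = 775.65 / 797.90 = 0.9721.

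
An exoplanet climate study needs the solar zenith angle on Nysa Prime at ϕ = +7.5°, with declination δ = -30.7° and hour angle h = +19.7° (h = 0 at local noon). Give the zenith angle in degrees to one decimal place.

cos θ_z = sin ϕ sin δ + cos ϕ cos δ cos h = -0.066639 + 0.802600 = 0.735961.
θ_z = arccos(0.735961) = 42.6°.

θ_z = 42.6°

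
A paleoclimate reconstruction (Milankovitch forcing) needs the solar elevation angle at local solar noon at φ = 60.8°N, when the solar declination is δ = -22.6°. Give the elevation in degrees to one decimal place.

6.6°

At local noon the hour angle is zero, so the zenith angle equals |φ − δ| = |+60.8° − (-22.600°)| = 83.400°.
Elevation = 90° − 83.400° = 6.6°.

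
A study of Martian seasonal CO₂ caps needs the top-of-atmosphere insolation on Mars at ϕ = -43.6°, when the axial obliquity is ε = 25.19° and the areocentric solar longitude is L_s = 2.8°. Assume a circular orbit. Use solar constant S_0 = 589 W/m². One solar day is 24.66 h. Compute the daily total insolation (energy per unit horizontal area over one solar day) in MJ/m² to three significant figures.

sin δ = sin 25.19° × sin 2.8° = 0.02079, so δ = +1.191°.
cos h₀ = −tan(-43.6°) tan(+1.191°) = 0.0198, h₀ = 1.5510 rad.
Bracket: h₀ sin ϕ sin δ + cos ϕ cos δ sin h₀ = 1.5510×-0.68962×0.02079 + 0.72417×0.99978×0.99980 = -0.022237 + 0.723866 = 0.701629.
Q̄ = (S_0/π) × [bracket] = (589/π) × 0.701629 = 131.54 W/m².
Daily total = Q̄ × 24.66 h × 3600 s/h = 131.54 × 24.66 × 3600 / 10⁶ = 11.68 MJ/m².

11.7 MJ/m²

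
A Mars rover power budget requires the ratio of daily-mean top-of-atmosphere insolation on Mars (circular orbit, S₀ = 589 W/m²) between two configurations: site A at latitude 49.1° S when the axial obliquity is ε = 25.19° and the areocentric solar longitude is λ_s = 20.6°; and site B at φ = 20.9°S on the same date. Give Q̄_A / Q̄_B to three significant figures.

Q̄_A / Q̄_B ≈ 0.570

— Configuration A (φ=-49.1°):
sin δ = sin 25.19° × sin 20.6° = 0.14975, so δ = +8.613°.
cos H₀ = −tan(-49.1°) tan(+8.613°) = 0.1748, H₀ = 1.3950 rad.
Bracket: H₀ sin φ sin δ + cos φ cos δ sin H₀ = 1.3950×-0.75585×0.14975 + 0.65474×0.98872×0.98460 = -0.157898 + 0.637385 = 0.479487.
Q̄ = (S₀/π) × [bracket] = (589/π) × 0.479487 = 89.896 W/m².
— Configuration B (φ=-20.9°):
cos H₀ = −tan(-20.9°) tan(+8.613°) = 0.0578, H₀ = 1.5129 rad.
Bracket: H₀ sin φ sin δ + cos φ cos δ sin H₀ = 1.5129×-0.35674×0.14975 + 0.93420×0.98872×0.99833 = -0.080822 + 0.922120 = 0.841298.
Q̄ = (S₀/π) × [bracket] = (589/π) × 0.841298 = 157.73 W/m².
Ratio Q̄_A / Q̄_B = 89.896 / 157.73 = 0.5699.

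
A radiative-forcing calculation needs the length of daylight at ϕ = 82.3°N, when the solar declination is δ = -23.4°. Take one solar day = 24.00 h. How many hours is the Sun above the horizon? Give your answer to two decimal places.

cos h₀ = −tan ϕ · tan δ = 3.2006 ≥ 1, so the Sun never rises (polar night) and h₀ = 0.
Daylight = 2h₀/(2π) × 24.00 h = (0.0000/π) × 24.00 = 0.00 h.

0.00 h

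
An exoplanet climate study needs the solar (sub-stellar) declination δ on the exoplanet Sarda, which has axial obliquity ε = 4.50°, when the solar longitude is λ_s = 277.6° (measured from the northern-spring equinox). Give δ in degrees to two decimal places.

sin δ = sin ε · sin λ_s = sin 4.50° × sin 277.6° = -0.077770.
δ = arcsin(-0.077770) = -4.46°.

δ = -4.46°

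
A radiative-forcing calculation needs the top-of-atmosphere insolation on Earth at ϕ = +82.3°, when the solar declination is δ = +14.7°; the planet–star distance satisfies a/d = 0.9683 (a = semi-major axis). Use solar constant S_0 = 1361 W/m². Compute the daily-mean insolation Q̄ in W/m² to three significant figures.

cos h₀ = −tan(+82.3°) tan(+14.700°) = -1.9403 ≤ −1 ⇒ polar day, h₀ = π.
Bracket: h₀ sin ϕ sin δ + cos ϕ cos δ sin h₀ = 3.1416×0.99098×0.25376 + 0.13399×0.96727×0.00000 = 0.790022 + 0.000000 = 0.790022.
Inverse-square distance factor (a/d)² = 0.9683² = 0.937605.
Q̄ = (S_0/π) × 0.937605 × [bracket] = (1361/π) × 0.937605 × 0.790022 = 320.9 W/m².

Q̄ ≈ 321 W/m²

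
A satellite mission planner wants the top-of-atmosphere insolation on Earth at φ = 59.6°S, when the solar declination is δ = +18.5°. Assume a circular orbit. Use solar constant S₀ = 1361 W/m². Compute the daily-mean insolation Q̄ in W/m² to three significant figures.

cos H₀ = −tan(-59.6°) tan(+18.500°) = 0.5703, H₀ = 0.9639 rad.
Bracket: H₀ sin φ sin δ + cos φ cos δ sin H₀ = 0.9639×-0.86251×0.31730 + 0.50603×0.94832×0.82143 = -0.263795 + 0.394186 = 0.130391.
Q̄ = (S₀/π) × [bracket] = (1361/π) × 0.130391 = 56.49 W/m².

Q̄ ≈ 56.5 W/m²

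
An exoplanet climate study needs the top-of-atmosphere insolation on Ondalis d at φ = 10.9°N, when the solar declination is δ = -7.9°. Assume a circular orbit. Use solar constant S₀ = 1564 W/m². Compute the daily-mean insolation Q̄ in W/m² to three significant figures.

cos H₀ = −tan(+10.9°) tan(-7.900°) = 0.0267, H₀ = 1.5441 rad.
Bracket: H₀ sin φ sin δ + cos φ cos δ sin H₀ = 1.5441×0.18910×-0.13744 + 0.98196×0.99051×0.99964 = -0.040131 + 0.972291 = 0.932160.
Q̄ = (S₀/π) × [bracket] = (1564/π) × 0.932160 = 464.1 W/m².

Q̄ ≈ 464 W/m²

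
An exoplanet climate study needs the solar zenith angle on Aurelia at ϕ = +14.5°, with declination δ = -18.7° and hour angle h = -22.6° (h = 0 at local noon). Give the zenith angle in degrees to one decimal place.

θ_z = 40.0°

cos θ_z = sin ϕ sin δ + cos ϕ cos δ cos h = -0.080275 + 0.846620 = 0.766345.
θ_z = arccos(0.766345) = 40.0°.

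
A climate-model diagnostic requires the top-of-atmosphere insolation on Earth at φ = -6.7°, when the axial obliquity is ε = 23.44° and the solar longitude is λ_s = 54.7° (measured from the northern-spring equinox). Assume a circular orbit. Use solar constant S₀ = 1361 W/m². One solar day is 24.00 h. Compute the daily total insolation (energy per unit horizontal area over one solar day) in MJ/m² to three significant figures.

Solar declination: sin δ = sin ε · sin λ_s = sin 23.44° × sin 54.7° = 0.32465, so δ = +18.944°.
cos H₀ = −tan(-6.7°) tan(+18.944°) = 0.0403, H₀ = 1.5305 rad.
Bracket: H₀ sin φ sin δ + cos φ cos δ sin H₀ = 1.5305×-0.11667×0.32465 + 0.99317×0.94583×0.99919 = -0.057971 + 0.938609 = 0.880638.
Q̄ = (S₀/π) × [bracket] = (1361/π) × 0.880638 = 381.51 W/m².
Daily total = Q̄ × 24.00 h × 3600 s/h = 381.51 × 24.00 × 3600 / 10⁶ = 32.96 MJ/m².

33.0 MJ/m²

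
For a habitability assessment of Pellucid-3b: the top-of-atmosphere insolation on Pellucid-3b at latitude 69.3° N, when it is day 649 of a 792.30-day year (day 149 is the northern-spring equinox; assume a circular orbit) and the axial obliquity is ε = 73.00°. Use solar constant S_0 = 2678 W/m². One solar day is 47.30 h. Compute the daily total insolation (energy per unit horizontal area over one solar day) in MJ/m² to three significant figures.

Solar longitude: L_s = 360° × (649 − 149)/792.30 = 227.187°.
sin δ = sin 73.00° × sin 227.187° = -0.70152, so δ = -44.549°.
cos h₀ = −tan(+69.3°) tan(-44.549°) = 2.6051 ≥ 1 ⇒ polar night, h₀ = 0 and Q̄ = 0.
Daily total = Q̄ × 47.30 h × 3600 s/h = 0.00 MJ/m².

0.00 MJ/m²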